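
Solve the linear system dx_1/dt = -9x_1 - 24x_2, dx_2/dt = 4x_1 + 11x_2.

Coefficient matrix A = [[-9, -24], [4, 11]].
Characteristic polynomial det(A - λI) = λ^2 - 2λ - 3 = 0.
Eigenvalues λ = 3, -1.
For λ=3: (A-λI) row 1 is [-12, -24], so an eigenvector is (2, -1).
For λ=-1: (A-λI) row 1 is [-8, -24], so an eigenvector is (-3, 1).
General solution: c_1e^(3t)(2,-1) + c_2e^(-t)(-3,1).

x_1(t) = 2c_1e^(3t) - 3c_2e^(-t), x_2(t) = -c_1e^(3t) + c_2e^(-t)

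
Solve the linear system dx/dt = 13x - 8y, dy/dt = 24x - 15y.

Coefficient matrix A = [[13, -8], [24, -15]].
Characteristic polynomial det(A - λI) = λ^2 + 2λ - 3 = 0.
Eigenvalues λ = 1, -3.
For λ=1: (A-λI) row 1 is [12, -8], so an eigenvector is (-2, -3).
For λ=-3: (A-λI) row 1 is [16, -8], so an eigenvector is (-1, -2).
General solution: K_1e^(t)(-2,-3) + K_2e^(-3t)(-1,-2).

x(t) = -2K_1e^(t) - K_2e^(-3t), y(t) = -3K_1e^(t) - 2K_2e^(-3t)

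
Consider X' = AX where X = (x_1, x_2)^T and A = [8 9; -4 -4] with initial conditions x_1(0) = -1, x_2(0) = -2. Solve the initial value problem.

Coefficient matrix A = [[8, 9], [-4, -4]].
Characteristic polynomial det(A - λI) = λ^2 - 4λ + 4 = 0.
Single eigenvalue λ = 2 with algebraic multiplicity 2.
Eigenvector v = (-3,2); generalized eigenvector w with (A-λI)w=v is (-2,1).
General solution: e^(2t)[c_1·v + c_2·(t·v + w)].
Applying x_1(0)=-1, x_2(0)=-2 gives c_1=-5, c_2=8.

x_1(t) = -24te^(2t) - e^(2t), x_2(t) = 16te^(2t) - 2e^(2t)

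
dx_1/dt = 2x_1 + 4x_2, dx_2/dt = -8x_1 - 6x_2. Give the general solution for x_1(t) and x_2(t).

x_1(t) = c_1e^(-2t)sin(4t) - c_2e^(-2t)cos(4t), x_2(t) = -c_1e^(-2t)sin(4t) + c_1e^(-2t)cos(4t) + c_2e^(-2t)sin(4t) + c_2e^(-2t)cos(4t)

Coefficient matrix A = [[2, 4], [-8, -6]].
Characteristic polynomial det(A - λI) = λ^2 + 4λ + 20 = 0.
Eigenvalues λ = -2 ± 4i (complex conjugate pair).
For λ=-2+4i: an eigenvector is (0,1) - i(1,-1) = (0 - i, 1 + i).
A real fundamental pair from Re and Im of e^((-2+4i)t)v: X_1 = e^(-2t)(cos(4t)·(0,1) + sin(4t)·(1,-1)), X_2 = e^(-2t)(sin(4t)·(0,1) - cos(4t)·(1,-1)).
General solution: c_1X_1 + c_2X_2.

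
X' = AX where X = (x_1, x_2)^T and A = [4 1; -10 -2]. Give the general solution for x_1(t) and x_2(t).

Coefficient matrix A = [[4, 1], [-10, -2]].
Characteristic polynomial det(A - λI) = λ^2 - 2λ + 2 = 0.
Eigenvalues λ = 1 ± i (complex conjugate pair).
For λ=1+i: an eigenvector is (0,-1) - i(-1,3) = (0 + i, -1 - 3i).
A real fundamental pair from Re and Im of e^((1+i)t)v: X_1 = e^(t)(cos(t)·(0,-1) + sin(t)·(-1,3)), X_2 = e^(t)(sin(t)·(0,-1) - cos(t)·(-1,3)).
General solution: C_1X_1 + C_2X_2.

x_1(t) = -C_1e^(t)sin(t) + C_2e^(t)cos(t), x_2(t) = 3C_1e^(t)sin(t) - C_1e^(t)cos(t) - C_2e^(t)sin(t) - 3C_2e^(t)cos(t)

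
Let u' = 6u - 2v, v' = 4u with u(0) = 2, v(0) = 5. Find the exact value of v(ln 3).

-27

A = [[6,-2],[4,0]]; eigenvalues λ = 4, 2.
Eigenvectors: (1,1) for λ=4, (1,2) for λ=2.
From the initial condition, c_1 = -1, c_2 = 3.
v(ln 3) = (-1)(3^4)(1) + (3)(3^2)(2) = -27.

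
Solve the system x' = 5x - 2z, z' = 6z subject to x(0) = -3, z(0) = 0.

Coefficient matrix A = [[5, -2], [0, 6]].
Characteristic polynomial det(A - λI) = λ^2 - 11λ + 30 = 0.
Eigenvalues λ = 5, 6.
For λ=5: (A-λI) row 1 is [0, -2], so an eigenvector is (1, 0).
For λ=6: (A-λI) row 1 is [-1, -2], so an eigenvector is (-2, 1).
General solution: c_1e^(5t)(1,0) + c_2e^(6t)(-2,1).
Applying x(0)=-3, z(0)=0 gives c_1=-3, c_2=0.

x(t) = -3e^(5t), z(t) = 0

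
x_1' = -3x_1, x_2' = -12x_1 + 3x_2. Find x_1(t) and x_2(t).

Coefficient matrix A = [[-3, 0], [-12, 3]].
Characteristic polynomial det(A - λI) = λ^2 - 9 = 0.
Eigenvalues λ = -3, 3.
For λ=-3: (A-λI) row 2 is [-12, 6], so an eigenvector is (-1, -2).
For λ=3: (A-λI) row 1 is [-6, 0], so an eigenvector is (0, 1).
General solution: K_1e^(-3t)(-1,-2) + K_2e^(3t)(0,1).

x_1(t) = -K_1e^(-3t), x_2(t) = -2K_1e^(-3t) + K_2e^(3t)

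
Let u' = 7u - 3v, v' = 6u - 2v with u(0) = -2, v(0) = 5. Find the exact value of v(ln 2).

-116

A = [[7,-3],[6,-2]]; eigenvalues λ = 4, 1.
Eigenvectors: (1,1) for λ=4, (-1,-2) for λ=1.
From the initial condition, c_1 = -9, c_2 = -7.
v(ln 2) = (-9)(2^4)(1) + (-7)(2^1)(-2) = -116.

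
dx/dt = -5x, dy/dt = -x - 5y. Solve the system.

x(t) = -K_2e^(-5t), y(t) = K_1e^(-5t) + K_2te^(-5t)

Coefficient matrix A = [[-5, 0], [-1, -5]].
Characteristic polynomial det(A - λI) = λ^2 + 10λ + 25 = 0.
Single eigenvalue λ = -5 with algebraic multiplicity 2.
Eigenvector v = (0,1); generalized eigenvector w with (A-λI)w=v is (-1,0).
General solution: e^(-5t)[K_1·v + K_2·(t·v + w)].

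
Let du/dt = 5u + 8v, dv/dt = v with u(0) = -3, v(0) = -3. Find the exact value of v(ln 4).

-12

A = [[5,8],[0,1]]; eigenvalues λ = 1, 5.
Eigenvectors: (-2,1) for λ=1, (1,0) for λ=5.
From the initial condition, c_1 = -3, c_2 = -9.
v(ln 4) = (-3)(4^1)(1) + (-9)(4^5)(0) = -12.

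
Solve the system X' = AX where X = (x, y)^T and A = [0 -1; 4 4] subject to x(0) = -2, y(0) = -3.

Coefficient matrix A = [[0, -1], [4, 4]].
Characteristic polynomial det(A - λI) = λ^2 - 4λ + 4 = 0.
Single eigenvalue λ = 2 with algebraic multiplicity 2.
Eigenvector v = (1,-2); generalized eigenvector w with (A-λI)w=v is (0,-1).
General solution: e^(2t)[C_1·v + C_2·(t·v + w)].
Applying x(0)=-2, y(0)=-3 gives C_1=-2, C_2=7.

x(t) = 7te^(2t) - 2e^(2t), y(t) = -14te^(2t) - 3e^(2t)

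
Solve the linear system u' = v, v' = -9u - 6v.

u(t) = -c_1e^(-3t) - c_2te^(-3t), v(t) = 3c_1e^(-3t) + 3c_2te^(-3t) - c_2e^(-3t)

Coefficient matrix A = [[0, 1], [-9, -6]].
Characteristic polynomial det(A - λI) = λ^2 + 6λ + 9 = 0.
Single eigenvalue λ = -3 with algebraic multiplicity 2.
Eigenvector v = (-1,3); generalized eigenvector w with (A-λI)w=v is (0,-1).
General solution: e^(-3t)[c_1·v + c_2·(t·v + w)].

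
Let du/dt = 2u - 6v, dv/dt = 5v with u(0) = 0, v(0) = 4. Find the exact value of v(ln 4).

A = [[2,-6],[0,5]]; eigenvalues λ = 2, 5.
Eigenvectors: (1,0) for λ=2, (2,-1) for λ=5.
From the initial condition, c_1 = 8, c_2 = -4.
v(ln 4) = (8)(4^2)(0) + (-4)(4^5)(-1) = 4096.

4096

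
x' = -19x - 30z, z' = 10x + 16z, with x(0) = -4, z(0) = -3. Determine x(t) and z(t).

x(t) = 30e^(t) - 34e^(-4t), z(t) = -20e^(t) + 17e^(-4t)

Coefficient matrix A = [[-19, -30], [10, 16]].
Characteristic polynomial det(A - λI) = λ^2 + 3λ - 4 = 0.
Eigenvalues λ = -4, 1.
For λ=-4: (A-λI) row 1 is [-15, -30], so an eigenvector is (-2, 1).
For λ=1: (A-λI) row 1 is [-20, -30], so an eigenvector is (-3, 2).
General solution: c_1e^(-4t)(-2,1) + c_2e^(t)(-3,2).
Applying x(0)=-4, z(0)=-3 gives c_1=17, c_2=-10.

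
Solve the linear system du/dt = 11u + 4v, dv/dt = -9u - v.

u(t) = -2c_1e^(5t) - 2c_2te^(5t) - c_2e^(5t), v(t) = 3c_1e^(5t) + 3c_2te^(5t) + c_2e^(5t)

Coefficient matrix A = [[11, 4], [-9, -1]].
Characteristic polynomial det(A - λI) = λ^2 - 10λ + 25 = 0.
Single eigenvalue λ = 5 with algebraic multiplicity 2.
Eigenvector v = (-2,3); generalized eigenvector w with (A-λI)w=v is (-1,1).
General solution: e^(5t)[c_1·v + c_2·(t·v + w)].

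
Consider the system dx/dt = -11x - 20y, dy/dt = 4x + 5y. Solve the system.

x(t) = C_1e^(-3t)sin(4t) + 2C_1e^(-3t)cos(4t) + 2C_2e^(-3t)sin(4t) - C_2e^(-3t)cos(4t), y(t) = -C_1e^(-3t)cos(4t) - C_2e^(-3t)sin(4t)

Coefficient matrix A = [[-11, -20], [4, 5]].
Characteristic polynomial det(A - λI) = λ^2 + 6λ + 25 = 0.
Eigenvalues λ = -3 ± 4i (complex conjugate pair).
For λ=-3+4i: an eigenvector is (2,-1) - i(1,0) = (2 - i, -1).
A real fundamental pair from Re and Im of e^((-3+4i)t)v: X_1 = e^(-3t)(cos(4t)·(2,-1) + sin(4t)·(1,0)), X_2 = e^(-3t)(sin(4t)·(2,-1) - cos(4t)·(1,0)).
General solution: C_1X_1 + C_2X_2.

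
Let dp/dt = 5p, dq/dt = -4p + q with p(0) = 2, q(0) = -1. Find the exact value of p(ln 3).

486

A = [[5,0],[-4,1]]; eigenvalues λ = 5, 1.
Eigenvectors: (1,-1) for λ=5, (0,-1) for λ=1.
From the initial condition, c_1 = 2, c_2 = -1.
p(ln 3) = (2)(3^5)(1) + (-1)(3^1)(0) = 486.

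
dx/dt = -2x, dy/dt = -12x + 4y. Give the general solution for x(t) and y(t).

x(t) = K_1e^(-2t), y(t) = 2K_1e^(-2t) - K_2e^(4t)

Coefficient matrix A = [[-2, 0], [-12, 4]].
Characteristic polynomial det(A - λI) = λ^2 - 2λ - 8 = 0.
Eigenvalues λ = -2, 4.
For λ=-2: (A-λI) row 2 is [-12, 6], so an eigenvector is (1, 2).
For λ=4: (A-λI) row 1 is [-6, 0], so an eigenvector is (0, -1).
General solution: K_1e^(-2t)(1,2) + K_2e^(4t)(0,-1).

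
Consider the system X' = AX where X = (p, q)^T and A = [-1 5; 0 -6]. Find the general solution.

Coefficient matrix A = [[-1, 5], [0, -6]].
Characteristic polynomial det(A - λI) = λ^2 + 7λ + 6 = 0.
Eigenvalues λ = -6, -1.
For λ=-6: (A-λI) row 1 is [5, 5], so an eigenvector is (1, -1).
For λ=-1: (A-λI) row 1 is [0, 5], so an eigenvector is (-1, 0).
General solution: K_1e^(-6t)(1,-1) + K_2e^(-t)(-1,0).

p(t) = K_1e^(-6t) - K_2e^(-t), q(t) = -K_1e^(-6t)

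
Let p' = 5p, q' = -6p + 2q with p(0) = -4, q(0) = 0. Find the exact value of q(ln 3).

A = [[5,0],[-6,2]]; eigenvalues λ = 5, 2.
Eigenvectors: (-1,2) for λ=5, (0,-1) for λ=2.
From the initial condition, c_1 = 4, c_2 = 8.
q(ln 3) = (4)(3^5)(2) + (8)(3^2)(-1) = 1872.

1872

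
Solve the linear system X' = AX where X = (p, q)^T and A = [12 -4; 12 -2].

Coefficient matrix A = [[12, -4], [12, -2]].
Characteristic polynomial det(A - λI) = λ^2 - 10λ + 24 = 0.
Eigenvalues λ = 6, 4.
For λ=6: (A-λI) row 1 is [6, -4], so an eigenvector is (2, 3).
For λ=4: (A-λI) row 1 is [8, -4], so an eigenvector is (-1, -2).
General solution: c_1e^(6t)(2,3) + c_2e^(4t)(-1,-2).

p(t) = 2c_1e^(6t) - c_2e^(4t), q(t) = 3c_1e^(6t) - 2c_2e^(4t)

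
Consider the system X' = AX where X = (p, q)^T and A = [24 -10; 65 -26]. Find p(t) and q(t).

p(t) = -c_1e^(-t)sin(5t) - c_1e^(-t)cos(5t) - c_2e^(-t)sin(5t) + c_2e^(-t)cos(5t), q(t) = -3c_1e^(-t)sin(5t) - 2c_1e^(-t)cos(5t) - 2c_2e^(-t)sin(5t) + 3c_2e^(-t)cos(5t)

Coefficient matrix A = [[24, -10], [65, -26]].
Characteristic polynomial det(A - λI) = λ^2 + 2λ + 26 = 0.
Eigenvalues λ = -1 ± 5i (complex conjugate pair).
For λ=-1+5i: an eigenvector is (-1,-2) - i(-1,-3) = (-1 + i, -2 + 3i).
A real fundamental pair from Re and Im of e^((-1+5i)t)v: X_1 = e^(-t)(cos(5t)·(-1,-2) + sin(5t)·(-1,-3)), X_2 = e^(-t)(sin(5t)·(-1,-2) - cos(5t)·(-1,-3)).
General solution: c_1X_1 + c_2X_2.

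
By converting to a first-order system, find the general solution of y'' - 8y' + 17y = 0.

Let x_1 = y, x_2 = y'. Then x_1' = x_2 and x_2' = -17x_1 + 8x_2.
A = [[0,1],[-17,8]]; det(A-λI) = λ^2 - 8λ + 17.
Eigenvalues λ = 4 ± i.

y(t) = C_1e^(4t)cos(t) + C_2e^(4t)sin(t)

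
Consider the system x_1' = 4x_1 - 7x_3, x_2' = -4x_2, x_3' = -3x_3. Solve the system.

x_1(t) = c_1e^(-3t) - c_3e^(4t), x_2(t) = c_2e^(-4t), x_3(t) = c_1e^(-3t)

Coefficient matrix A = [[4, 0, -7], [0, -4, 0], [0, 0, -3]].
det(A - λI) = 0 gives eigenvalues λ = -3, -4, 4.
For λ=-3: eigenvector (1,0,1).
For λ=-4: eigenvector (0,1,0).
For λ=4: eigenvector (-1,0,0).
General solution: c_1e^(-3t)(1,0,1) + c_2e^(-4t)(0,1,0) + c_3e^(4t)(-1,0,0).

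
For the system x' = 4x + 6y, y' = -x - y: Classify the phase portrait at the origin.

A = [[4,6],[-1,-1]]; det(A-λI) = λ^2 - 3λ + 2.
λ = 2, 1: both positive.

unstable node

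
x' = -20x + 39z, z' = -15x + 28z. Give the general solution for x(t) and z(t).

Coefficient matrix A = [[-20, 39], [-15, 28]].
Characteristic polynomial det(A - λI) = λ^2 - 8λ + 25 = 0.
Eigenvalues λ = 4 ± 3i (complex conjugate pair).
For λ=4+3i: an eigenvector is (-2,-1) - i(3,2) = (-2 - 3i, -1 - 2i).
A real fundamental pair from Re and Im of e^((4+3i)t)v: X_1 = e^(4t)(cos(3t)·(-2,-1) + sin(3t)·(3,2)), X_2 = e^(4t)(sin(3t)·(-2,-1) - cos(3t)·(3,2)).
General solution: K_1X_1 + K_2X_2.

x(t) = 3K_1e^(4t)sin(3t) - 2K_1e^(4t)cos(3t) - 2K_2e^(4t)sin(3t) - 3K_2e^(4t)cos(3t), z(t) = 2K_1e^(4t)sin(3t) - K_1e^(4t)cos(3t) - K_2e^(4t)sin(3t) - 2K_2e^(4t)cos(3t)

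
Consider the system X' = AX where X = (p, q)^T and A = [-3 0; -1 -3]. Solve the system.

p(t) = C_2e^(-3t), q(t) = -C_1e^(-3t) - C_2te^(-3t) - 2C_2e^(-3t)

Coefficient matrix A = [[-3, 0], [-1, -3]].
Characteristic polynomial det(A - λI) = λ^2 + 6λ + 9 = 0.
Single eigenvalue λ = -3 with algebraic multiplicity 2.
Eigenvector v = (0,-1); generalized eigenvector w with (A-λI)w=v is (1,-2).
General solution: e^(-3t)[C_1·v + C_2·(t·v + w)].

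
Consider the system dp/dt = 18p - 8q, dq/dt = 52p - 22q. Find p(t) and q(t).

p(t) = K_1e^(-2t)sin(4t) - K_1e^(-2t)cos(4t) - K_2e^(-2t)sin(4t) - K_2e^(-2t)cos(4t), q(t) = 2K_1e^(-2t)sin(4t) - 3K_1e^(-2t)cos(4t) - 3K_2e^(-2t)sin(4t) - 2K_2e^(-2t)cos(4t)

Coefficient matrix A = [[18, -8], [52, -22]].
Characteristic polynomial det(A - λI) = λ^2 + 4λ + 20 = 0.
Eigenvalues λ = -2 ± 4i (complex conjugate pair).
For λ=-2+4i: an eigenvector is (-1,-3) - i(1,2) = (-1 - i, -3 - 2i).
A real fundamental pair from Re and Im of e^((-2+4i)t)v: X_1 = e^(-2t)(cos(4t)·(-1,-3) + sin(4t)·(1,2)), X_2 = e^(-2t)(sin(4t)·(-1,-3) - cos(4t)·(1,2)).
General solution: K_1X_1 + K_2X_2.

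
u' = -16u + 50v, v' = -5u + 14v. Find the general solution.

Coefficient matrix A = [[-16, 50], [-5, 14]].
Characteristic polynomial det(A - λI) = λ^2 + 2λ + 26 = 0.
Eigenvalues λ = -1 ± 5i (complex conjugate pair).
For λ=-1+5i: an eigenvector is (1,0) - i(-3,-1) = (1 + 3i, 0 + i).
A real fundamental pair from Re and Im of e^((-1+5i)t)v: X_1 = e^(-t)(cos(5t)·(1,0) + sin(5t)·(-3,-1)), X_2 = e^(-t)(sin(5t)·(1,0) - cos(5t)·(-3,-1)).
General solution: C_1X_1 + C_2X_2.

u(t) = -3C_1e^(-t)sin(5t) + C_1e^(-t)cos(5t) + C_2e^(-t)sin(5t) + 3C_2e^(-t)cos(5t), v(t) = -C_1e^(-t)sin(5t) + C_2e^(-t)cos(5t)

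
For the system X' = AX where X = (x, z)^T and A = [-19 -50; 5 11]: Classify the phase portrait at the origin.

A = [[-19,-50],[5,11]]; det(A-λI) = λ^2 + 8λ + 41.
λ = -4 ± 5i: negative real part.

stable spiral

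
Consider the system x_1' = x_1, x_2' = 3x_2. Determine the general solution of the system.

Coefficient matrix A = [[1, 0], [0, 3]].
Characteristic polynomial det(A - λI) = λ^2 - 4λ + 3 = 0.
Eigenvalues λ = 3, 1.
For λ=3: (A-λI) row 1 is [-2, 0], so an eigenvector is (0, -1).
For λ=1: (A-λI) row 2 is [0, 2], so an eigenvector is (1, 0).
General solution: c_1e^(3t)(0,-1) + c_2e^(t)(1,0).

x_1(t) = c_2e^(t), x_2(t) = -c_1e^(3t)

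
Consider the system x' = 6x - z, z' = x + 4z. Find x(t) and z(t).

x(t) = -K_1e^(5t) - K_2te^(5t), z(t) = -K_1e^(5t) - K_2te^(5t) + K_2e^(5t)

Coefficient matrix A = [[6, -1], [1, 4]].
Characteristic polynomial det(A - λI) = λ^2 - 10λ + 25 = 0.
Single eigenvalue λ = 5 with algebraic multiplicity 2.
Eigenvector v = (-1,-1); generalized eigenvector w with (A-λI)w=v is (0,1).
General solution: e^(5t)[K_1·v + K_2·(t·v + w)].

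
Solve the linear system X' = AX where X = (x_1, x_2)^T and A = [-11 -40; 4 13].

x_1(t) = c_1e^(t)sin(4t) + 3c_1e^(t)cos(4t) + 3c_2e^(t)sin(4t) - c_2e^(t)cos(4t), x_2(t) = -c_1e^(t)cos(4t) - c_2e^(t)sin(4t)

Coefficient matrix A = [[-11, -40], [4, 13]].
Characteristic polynomial det(A - λI) = λ^2 - 2λ + 17 = 0.
Eigenvalues λ = 1 ± 4i (complex conjugate pair).
For λ=1+4i: an eigenvector is (3,-1) - i(1,0) = (3 - i, -1).
A real fundamental pair from Re and Im of e^((1+4i)t)v: X_1 = e^(t)(cos(4t)·(3,-1) + sin(4t)·(1,0)), X_2 = e^(t)(sin(4t)·(3,-1) - cos(4t)·(1,0)).
General solution: c_1X_1 + c_2X_2.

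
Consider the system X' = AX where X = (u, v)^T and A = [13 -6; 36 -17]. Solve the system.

Coefficient matrix A = [[13, -6], [36, -17]].
Characteristic polynomial det(A - λI) = λ^2 + 4λ - 5 = 0.
Eigenvalues λ = -5, 1.
For λ=-5: (A-λI) row 1 is [18, -6], so an eigenvector is (-1, -3).
For λ=1: (A-λI) row 1 is [12, -6], so an eigenvector is (1, 2).
General solution: C_1e^(-5t)(-1,-3) + C_2e^(t)(1,2).

u(t) = -C_1e^(-5t) + C_2e^(t), v(t) = -3C_1e^(-5t) + 2C_2e^(t)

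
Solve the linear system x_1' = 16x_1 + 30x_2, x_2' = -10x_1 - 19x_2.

x_1(t) = 2K_1e^(t) - 3K_2e^(-4t), x_2(t) = -K_1e^(t) + 2K_2e^(-4t)

Coefficient matrix A = [[16, 30], [-10, -19]].
Characteristic polynomial det(A - λI) = λ^2 + 3λ - 4 = 0.
Eigenvalues λ = 1, -4.
For λ=1: (A-λI) row 1 is [15, 30], so an eigenvector is (2, -1).
For λ=-4: (A-λI) row 1 is [20, 30], so an eigenvector is (-3, 2).
General solution: K_1e^(t)(2,-1) + K_2e^(-4t)(-3,2).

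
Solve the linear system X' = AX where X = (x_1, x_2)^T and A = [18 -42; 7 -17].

x_1(t) = -3c_1e^(4t) - 2c_2e^(-3t), x_2(t) = -c_1e^(4t) - c_2e^(-3t)

Coefficient matrix A = [[18, -42], [7, -17]].
Characteristic polynomial det(A - λI) = λ^2 - λ - 12 = 0.
Eigenvalues λ = 4, -3.
For λ=4: (A-λI) row 1 is [14, -42], so an eigenvector is (-3, -1).
For λ=-3: (A-λI) row 1 is [21, -42], so an eigenvector is (-2, -1).
General solution: c_1e^(4t)(-3,-1) + c_2e^(-3t)(-2,-1).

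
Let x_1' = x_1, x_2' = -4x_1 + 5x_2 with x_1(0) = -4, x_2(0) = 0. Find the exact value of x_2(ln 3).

960

A = [[1,0],[-4,5]]; eigenvalues λ = 1, 5.
Eigenvectors: (-1,-1) for λ=1, (0,1) for λ=5.
From the initial condition, c_1 = 4, c_2 = 4.
x_2(ln 3) = (4)(3^1)(-1) + (4)(3^5)(1) = 960.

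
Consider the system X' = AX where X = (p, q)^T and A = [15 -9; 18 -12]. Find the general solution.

p(t) = -C_1e^(-3t) + C_2e^(6t), q(t) = -2C_1e^(-3t) + C_2e^(6t)

Coefficient matrix A = [[15, -9], [18, -12]].
Characteristic polynomial det(A - λI) = λ^2 - 3λ - 18 = 0.
Eigenvalues λ = -3, 6.
For λ=-3: (A-λI) row 1 is [18, -9], so an eigenvector is (-1, -2).
For λ=6: (A-λI) row 1 is [9, -9], so an eigenvector is (1, 1).
General solution: C_1e^(-3t)(-1,-2) + C_2e^(6t)(1,1).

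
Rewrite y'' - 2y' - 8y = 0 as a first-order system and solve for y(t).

y(t) = c_1e^(4t) + c_2e^(-2t)

Let x_1 = y, x_2 = y'. Then x_1' = x_2 and x_2' = 8x_1 + 2x_2.
A = [[0,1],[8,2]]; det(A-λI) = λ^2 - 2λ - 8.
Eigenvalues λ = 4, -2 with eigenvectors (1,4), (1,-2).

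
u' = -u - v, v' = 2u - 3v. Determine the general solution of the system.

Coefficient matrix A = [[-1, -1], [2, -3]].
Characteristic polynomial det(A - λI) = λ^2 + 4λ + 5 = 0.
Eigenvalues λ = -2 ± i (complex conjugate pair).
For λ=-2+i: an eigenvector is (0,-1) - i(1,1) = (0 - i, -1 - i).
A real fundamental pair from Re and Im of e^((-2+i)t)v: X_1 = e^(-2t)(cos(t)·(0,-1) + sin(t)·(1,1)), X_2 = e^(-2t)(sin(t)·(0,-1) - cos(t)·(1,1)).
General solution: c_1X_1 + c_2X_2.

u(t) = c_1e^(-2t)sin(t) - c_2e^(-2t)cos(t), v(t) = c_1e^(-2t)sin(t) - c_1e^(-2t)cos(t) - c_2e^(-2t)sin(t) - c_2e^(-2t)cos(t)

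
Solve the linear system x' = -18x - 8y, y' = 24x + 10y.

Coefficient matrix A = [[-18, -8], [24, 10]].
Characteristic polynomial det(A - λI) = λ^2 + 8λ + 12 = 0.
Eigenvalues λ = -6, -2.
For λ=-6: (A-λI) row 1 is [-12, -8], so an eigenvector is (2, -3).
For λ=-2: (A-λI) row 1 is [-16, -8], so an eigenvector is (-1, 2).
General solution: K_1e^(-6t)(2,-3) + K_2e^(-2t)(-1,2).

x(t) = 2K_1e^(-6t) - K_2e^(-2t), y(t) = -3K_1e^(-6t) + 2K_2e^(-2t)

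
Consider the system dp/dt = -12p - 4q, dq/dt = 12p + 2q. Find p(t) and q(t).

Coefficient matrix A = [[-12, -4], [12, 2]].
Characteristic polynomial det(A - λI) = λ^2 + 10λ + 24 = 0.
Eigenvalues λ = -6, -4.
For λ=-6: (A-λI) row 1 is [-6, -4], so an eigenvector is (-2, 3).
For λ=-4: (A-λI) row 1 is [-8, -4], so an eigenvector is (-1, 2).
General solution: C_1e^(-6t)(-2,3) + C_2e^(-4t)(-1,2).

p(t) = -2C_1e^(-6t) - C_2e^(-4t), q(t) = 3C_1e^(-6t) + 2C_2e^(-4t)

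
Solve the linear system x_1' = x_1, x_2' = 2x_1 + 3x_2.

x_1(t) = C_2e^(t), x_2(t) = -C_1e^(3t) - C_2e^(t)

Coefficient matrix A = [[1, 0], [2, 3]].
Characteristic polynomial det(A - λI) = λ^2 - 4λ + 3 = 0.
Eigenvalues λ = 3, 1.
For λ=3: (A-λI) row 1 is [-2, 0], so an eigenvector is (0, -1).
For λ=1: (A-λI) row 2 is [2, 2], so an eigenvector is (1, -1).
General solution: C_1e^(3t)(0,-1) + C_2e^(t)(1,-1).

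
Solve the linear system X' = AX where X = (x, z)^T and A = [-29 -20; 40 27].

x(t) = c_1e^(-t)sin(4t) + 2c_1e^(-t)cos(4t) + 2c_2e^(-t)sin(4t) - c_2e^(-t)cos(4t), z(t) = -c_1e^(-t)sin(4t) - 3c_1e^(-t)cos(4t) - 3c_2e^(-t)sin(4t) + c_2e^(-t)cos(4t)

Coefficient matrix A = [[-29, -20], [40, 27]].
Characteristic polynomial det(A - λI) = λ^2 + 2λ + 17 = 0.
Eigenvalues λ = -1 ± 4i (complex conjugate pair).
For λ=-1+4i: an eigenvector is (2,-3) - i(1,-1) = (2 - i, -3 + i).
A real fundamental pair from Re and Im of e^((-1+4i)t)v: X_1 = e^(-t)(cos(4t)·(2,-3) + sin(4t)·(1,-1)), X_2 = e^(-t)(sin(4t)·(2,-3) - cos(4t)·(1,-1)).
General solution: c_1X_1 + c_2X_2.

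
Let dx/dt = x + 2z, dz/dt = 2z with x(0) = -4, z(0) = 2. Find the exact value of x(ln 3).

12

A = [[1,2],[0,2]]; eigenvalues λ = 2, 1.
Eigenvectors: (2,1) for λ=2, (-1,0) for λ=1.
From the initial condition, c_1 = 2, c_2 = 8.
x(ln 3) = (2)(3^2)(2) + (8)(3^1)(-1) = 12.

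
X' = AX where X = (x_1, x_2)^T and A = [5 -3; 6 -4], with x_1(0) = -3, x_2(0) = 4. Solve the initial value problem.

Coefficient matrix A = [[5, -3], [6, -4]].
Characteristic polynomial det(A - λI) = λ^2 - λ - 2 = 0.
Eigenvalues λ = -1, 2.
For λ=-1: (A-λI) row 1 is [6, -3], so an eigenvector is (-1, -2).
For λ=2: (A-λI) row 1 is [3, -3], so an eigenvector is (1, 1).
General solution: C_1e^(-t)(-1,-2) + C_2e^(2t)(1,1).
Applying x_1(0)=-3, x_2(0)=4 gives C_1=-7, C_2=-10.

x_1(t) = -10e^(2t) + 7e^(-t), x_2(t) = -10e^(2t) + 14e^(-t)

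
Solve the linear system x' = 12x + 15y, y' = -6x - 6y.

Coefficient matrix A = [[12, 15], [-6, -6]].
Characteristic polynomial det(A - λI) = λ^2 - 6λ + 18 = 0.
Eigenvalues λ = 3 ± 3i (complex conjugate pair).
For λ=3+3i: an eigenvector is (-1,1) - i(2,-1) = (-1 - 2i, 1 + i).
A real fundamental pair from Re and Im of e^((3+3i)t)v: X_1 = e^(3t)(cos(3t)·(-1,1) + sin(3t)·(2,-1)), X_2 = e^(3t)(sin(3t)·(-1,1) - cos(3t)·(2,-1)).
General solution: C_1X_1 + C_2X_2.

x(t) = 2C_1e^(3t)sin(3t) - C_1e^(3t)cos(3t) - C_2e^(3t)sin(3t) - 2C_2e^(3t)cos(3t), y(t) = -C_1e^(3t)sin(3t) + C_1e^(3t)cos(3t) + C_2e^(3t)sin(3t) + C_2e^(3t)cos(3t)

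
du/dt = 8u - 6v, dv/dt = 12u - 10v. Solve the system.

Coefficient matrix A = [[8, -6], [12, -10]].
Characteristic polynomial det(A - λI) = λ^2 + 2λ - 8 = 0.
Eigenvalues λ = 2, -4.
For λ=2: (A-λI) row 1 is [6, -6], so an eigenvector is (1, 1).
For λ=-4: (A-λI) row 1 is [12, -6], so an eigenvector is (-1, -2).
General solution: K_1e^(2t)(1,1) + K_2e^(-4t)(-1,-2).

u(t) = K_1e^(2t) - K_2e^(-4t), v(t) = K_1e^(2t) - 2K_2e^(-4t)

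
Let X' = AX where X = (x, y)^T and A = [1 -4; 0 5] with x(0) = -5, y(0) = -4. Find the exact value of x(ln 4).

4060

A = [[1,-4],[0,5]]; eigenvalues λ = 5, 1.
Eigenvectors: (-1,1) for λ=5, (-1,0) for λ=1.
From the initial condition, c_1 = -4, c_2 = 9.
x(ln 4) = (-4)(4^5)(-1) + (9)(4^1)(-1) = 4060.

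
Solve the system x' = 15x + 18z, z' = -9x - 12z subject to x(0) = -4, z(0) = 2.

x(t) = -4e^(6t), z(t) = 2e^(6t)

Coefficient matrix A = [[15, 18], [-9, -12]].
Characteristic polynomial det(A - λI) = λ^2 - 3λ - 18 = 0.
Eigenvalues λ = 6, -3.
For λ=6: (A-λI) row 1 is [9, 18], so an eigenvector is (2, -1).
For λ=-3: (A-λI) row 1 is [18, 18], so an eigenvector is (1, -1).
General solution: C_1e^(6t)(2,-1) + C_2e^(-3t)(1,-1).
Applying x(0)=-4, z(0)=2 gives C_1=-2, C_2=0.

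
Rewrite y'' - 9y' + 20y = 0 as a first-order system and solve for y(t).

Let x_1 = y, x_2 = y'. Then x_1' = x_2 and x_2' = -20x_1 + 9x_2.
A = [[0,1],[-20,9]]; det(A-λI) = λ^2 - 9λ + 20.
Eigenvalues λ = 4, 5 with eigenvectors (1,4), (1,5).

y(t) = c_1e^(4t) + c_2e^(5t)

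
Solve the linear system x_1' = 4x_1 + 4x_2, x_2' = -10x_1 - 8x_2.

Coefficient matrix A = [[4, 4], [-10, -8]].
Characteristic polynomial det(A - λI) = λ^2 + 4λ + 8 = 0.
Eigenvalues λ = -2 ± 2i (complex conjugate pair).
For λ=-2+2i: an eigenvector is (-1,1) - i(-1,2) = (-1 + i, 1 - 2i).
A real fundamental pair from Re and Im of e^((-2+2i)t)v: X_1 = e^(-2t)(cos(2t)·(-1,1) + sin(2t)·(-1,2)), X_2 = e^(-2t)(sin(2t)·(-1,1) - cos(2t)·(-1,2)).
General solution: c_1X_1 + c_2X_2.

x_1(t) = -c_1e^(-2t)sin(2t) - c_1e^(-2t)cos(2t) - c_2e^(-2t)sin(2t) + c_2e^(-2t)cos(2t), x_2(t) = 2c_1e^(-2t)sin(2t) + c_1e^(-2t)cos(2t) + c_2e^(-2t)sin(2t) - 2c_2e^(-2t)cos(2t)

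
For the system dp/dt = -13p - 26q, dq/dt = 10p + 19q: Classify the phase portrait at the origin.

unstable spiral

A = [[-13,-26],[10,19]]; det(A-λI) = λ^2 - 6λ + 13.
λ = 3 ± 2i: positive real part.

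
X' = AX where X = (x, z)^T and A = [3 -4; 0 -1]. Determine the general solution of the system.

Coefficient matrix A = [[3, -4], [0, -1]].
Characteristic polynomial det(A - λI) = λ^2 - 2λ - 3 = 0.
Eigenvalues λ = 3, -1.
For λ=3: (A-λI) row 1 is [0, -4], so an eigenvector is (-1, 0).
For λ=-1: (A-λI) row 1 is [4, -4], so an eigenvector is (1, 1).
General solution: c_1e^(3t)(-1,0) + c_2e^(-t)(1,1).

x(t) = -c_1e^(3t) + c_2e^(-t), z(t) = c_2e^(-t)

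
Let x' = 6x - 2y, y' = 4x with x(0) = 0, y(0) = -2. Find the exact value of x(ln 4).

480

A = [[6,-2],[4,0]]; eigenvalues λ = 2, 4.
Eigenvectors: (1,2) for λ=2, (-1,-1) for λ=4.
From the initial condition, c_1 = -2, c_2 = -2.
x(ln 4) = (-2)(4^2)(1) + (-2)(4^4)(-1) = 480.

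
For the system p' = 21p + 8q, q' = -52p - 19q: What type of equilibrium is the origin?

unstable spiral

A = [[21,8],[-52,-19]]; det(A-λI) = λ^2 - 2λ + 17.
λ = 1 ± 4i: positive real part.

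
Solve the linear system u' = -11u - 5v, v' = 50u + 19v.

Coefficient matrix A = [[-11, -5], [50, 19]].
Characteristic polynomial det(A - λI) = λ^2 - 8λ + 41 = 0.
Eigenvalues λ = 4 ± 5i (complex conjugate pair).
For λ=4+5i: an eigenvector is (-1,3) - i(0,-1) = (-1, 3 + i).
A real fundamental pair from Re and Im of e^((4+5i)t)v: X_1 = e^(4t)(cos(5t)·(-1,3) + sin(5t)·(0,-1)), X_2 = e^(4t)(sin(5t)·(-1,3) - cos(5t)·(0,-1)).
General solution: K_1X_1 + K_2X_2.

u(t) = -K_1e^(4t)cos(5t) - K_2e^(4t)sin(5t), v(t) = -K_1e^(4t)sin(5t) + 3K_1e^(4t)cos(5t) + 3K_2e^(4t)sin(5t) + K_2e^(4t)cos(5t)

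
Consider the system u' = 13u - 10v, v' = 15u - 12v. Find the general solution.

Coefficient matrix A = [[13, -10], [15, -12]].
Characteristic polynomial det(A - λI) = λ^2 - λ - 6 = 0.
Eigenvalues λ = 3, -2.
For λ=3: (A-λI) row 1 is [10, -10], so an eigenvector is (-1, -1).
For λ=-2: (A-λI) row 1 is [15, -10], so an eigenvector is (2, 3).
General solution: C_1e^(3t)(-1,-1) + C_2e^(-2t)(2,3).

u(t) = -C_1e^(3t) + 2C_2e^(-2t), v(t) = -C_1e^(3t) + 3C_2e^(-2t)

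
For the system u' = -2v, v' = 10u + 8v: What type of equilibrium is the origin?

unstable spiral

A = [[0,-2],[10,8]]; det(A-λI) = λ^2 - 8λ + 20.
λ = 4 ± 2i: positive real part.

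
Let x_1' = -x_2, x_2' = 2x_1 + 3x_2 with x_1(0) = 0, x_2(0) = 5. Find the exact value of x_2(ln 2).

30

A = [[0,-1],[2,3]]; eigenvalues λ = 1, 2.
Eigenvectors: (1,-1) for λ=1, (-1,2) for λ=2.
From the initial condition, c_1 = 5, c_2 = 5.
x_2(ln 2) = (5)(2^1)(-1) + (5)(2^2)(2) = 30.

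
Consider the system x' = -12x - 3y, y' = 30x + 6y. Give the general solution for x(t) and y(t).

Coefficient matrix A = [[-12, -3], [30, 6]].
Characteristic polynomial det(A - λI) = λ^2 + 6λ + 18 = 0.
Eigenvalues λ = -3 ± 3i (complex conjugate pair).
For λ=-3+3i: an eigenvector is (0,1) - i(-1,3) = (0 + i, 1 - 3i).
A real fundamental pair from Re and Im of e^((-3+3i)t)v: X_1 = e^(-3t)(cos(3t)·(0,1) + sin(3t)·(-1,3)), X_2 = e^(-3t)(sin(3t)·(0,1) - cos(3t)·(-1,3)).
General solution: K_1X_1 + K_2X_2.

x(t) = -K_1e^(-3t)sin(3t) + K_2e^(-3t)cos(3t), y(t) = 3K_1e^(-3t)sin(3t) + K_1e^(-3t)cos(3t) + K_2e^(-3t)sin(3t) - 3K_2e^(-3t)cos(3t)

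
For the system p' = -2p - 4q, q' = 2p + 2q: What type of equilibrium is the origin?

center

A = [[-2,-4],[2,2]]; det(A-λI) = λ^2 + 4.
λ = 0 ± 2i: zero real part.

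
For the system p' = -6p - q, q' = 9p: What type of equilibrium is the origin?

A = [[-6,-1],[9,0]]; det(A-λI) = λ^2 + 6λ + 9.
repeated λ = -3 with a single eigenvector.

stable improper node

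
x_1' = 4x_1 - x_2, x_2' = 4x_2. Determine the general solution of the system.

x_1(t) = -c_1e^(4t) - c_2te^(4t) + 2c_2e^(4t), x_2(t) = c_2e^(4t)

Coefficient matrix A = [[4, -1], [0, 4]].
Characteristic polynomial det(A - λI) = λ^2 - 8λ + 16 = 0.
Single eigenvalue λ = 4 with algebraic multiplicity 2.
Eigenvector v = (-1,0); generalized eigenvector w with (A-λI)w=v is (2,1).
General solution: e^(4t)[c_1·v + c_2·(t·v + w)].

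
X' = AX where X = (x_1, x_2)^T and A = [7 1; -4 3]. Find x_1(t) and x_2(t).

Coefficient matrix A = [[7, 1], [-4, 3]].
Characteristic polynomial det(A - λI) = λ^2 - 10λ + 25 = 0.
Single eigenvalue λ = 5 with algebraic multiplicity 2.
Eigenvector v = (1,-2); generalized eigenvector w with (A-λI)w=v is (1,-1).
General solution: e^(5t)[C_1·v + C_2·(t·v + w)].

x_1(t) = C_1e^(5t) + C_2te^(5t) + C_2e^(5t), x_2(t) = -2C_1e^(5t) - 2C_2te^(5t) - C_2e^(5t)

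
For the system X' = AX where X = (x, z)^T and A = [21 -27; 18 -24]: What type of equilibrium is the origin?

saddle

A = [[21,-27],[18,-24]]; det(A-λI) = λ^2 + 3λ - 18.
λ = -6, 3: opposite signs.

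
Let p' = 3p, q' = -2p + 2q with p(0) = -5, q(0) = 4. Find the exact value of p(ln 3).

-135

A = [[3,0],[-2,2]]; eigenvalues λ = 2, 3.
Eigenvectors: (0,1) for λ=2, (-1,2) for λ=3.
From the initial condition, c_1 = -6, c_2 = 5.
p(ln 3) = (-6)(3^2)(0) + (5)(3^3)(-1) = -135.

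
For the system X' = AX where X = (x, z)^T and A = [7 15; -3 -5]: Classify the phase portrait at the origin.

A = [[7,15],[-3,-5]]; det(A-λI) = λ^2 - 2λ + 10.
λ = 1 ± 3i: positive real part.

unstable spiral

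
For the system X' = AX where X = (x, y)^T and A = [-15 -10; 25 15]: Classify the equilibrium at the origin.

center

A = [[-15,-10],[25,15]]; det(A-λI) = λ^2 + 25.
λ = 0 ± 5i: zero real part.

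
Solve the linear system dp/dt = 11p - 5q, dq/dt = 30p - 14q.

p(t) = -c_1e^(-4t) - c_2e^(t), q(t) = -3c_1e^(-4t) - 2c_2e^(t)

Coefficient matrix A = [[11, -5], [30, -14]].
Characteristic polynomial det(A - λI) = λ^2 + 3λ - 4 = 0.
Eigenvalues λ = -4, 1.
For λ=-4: (A-λI) row 1 is [15, -5], so an eigenvector is (-1, -3).
For λ=1: (A-λI) row 1 is [10, -5], so an eigenvector is (-1, -2).
General solution: c_1e^(-4t)(-1,-3) + c_2e^(t)(-1,-2).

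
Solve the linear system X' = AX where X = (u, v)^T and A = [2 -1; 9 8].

Coefficient matrix A = [[2, -1], [9, 8]].
Characteristic polynomial det(A - λI) = λ^2 - 10λ + 25 = 0.
Single eigenvalue λ = 5 with algebraic multiplicity 2.
Eigenvector v = (1,-3); generalized eigenvector w with (A-λI)w=v is (0,-1).
General solution: e^(5t)[K_1·v + K_2·(t·v + w)].

u(t) = K_1e^(5t) + K_2te^(5t), v(t) = -3K_1e^(5t) - 3K_2te^(5t) - K_2e^(5t)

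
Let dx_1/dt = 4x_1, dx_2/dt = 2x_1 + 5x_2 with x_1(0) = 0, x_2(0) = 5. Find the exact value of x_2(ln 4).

A = [[4,0],[2,5]]; eigenvalues λ = 4, 5.
Eigenvectors: (-1,2) for λ=4, (0,1) for λ=5.
From the initial condition, c_1 = 0, c_2 = 5.
x_2(ln 4) = (0)(4^4)(2) + (5)(4^5)(1) = 5120.

5120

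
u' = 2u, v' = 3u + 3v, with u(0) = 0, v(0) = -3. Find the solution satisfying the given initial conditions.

Coefficient matrix A = [[2, 0], [3, 3]].
Characteristic polynomial det(A - λI) = λ^2 - 5λ + 6 = 0.
Eigenvalues λ = 2, 3.
For λ=2: (A-λI) row 2 is [3, 1], so an eigenvector is (-1, 3).
For λ=3: (A-λI) row 1 is [-1, 0], so an eigenvector is (0, 1).
General solution: K_1e^(2t)(-1,3) + K_2e^(3t)(0,1).
Applying u(0)=0, v(0)=-3 gives K_1=0, K_2=-3.

u(t) = 0, v(t) = -3e^(3t)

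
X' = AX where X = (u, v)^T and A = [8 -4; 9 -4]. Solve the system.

u(t) = -2C_1e^(2t) - 2C_2te^(2t) + C_2e^(2t), v(t) = -3C_1e^(2t) - 3C_2te^(2t) + 2C_2e^(2t)

Coefficient matrix A = [[8, -4], [9, -4]].
Characteristic polynomial det(A - λI) = λ^2 - 4λ + 4 = 0.
Single eigenvalue λ = 2 with algebraic multiplicity 2.
Eigenvector v = (-2,-3); generalized eigenvector w with (A-λI)w=v is (1,2).
General solution: e^(2t)[C_1·v + C_2·(t·v + w)].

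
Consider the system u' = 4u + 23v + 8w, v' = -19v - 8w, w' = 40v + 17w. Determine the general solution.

Coefficient matrix A = [[4, 23, 8], [0, -19, -8], [0, 40, 17]].
det(A - λI) = 0 gives eigenvalues λ = 4, -3, 1.
For λ=4: eigenvector (1,0,0).
For λ=-3: eigenvector (-1,1,-2).
For λ=1: eigenvector (2,-2,5).
General solution: c_1e^(4t)(1,0,0) + c_2e^(-3t)(-1,1,-2) + c_3e^(t)(2,-2,5).

u(t) = c_1e^(4t) - c_2e^(-3t) + 2c_3e^(t), v(t) = c_2e^(-3t) - 2c_3e^(t), w(t) = -2c_2e^(-3t) + 5c_3e^(t)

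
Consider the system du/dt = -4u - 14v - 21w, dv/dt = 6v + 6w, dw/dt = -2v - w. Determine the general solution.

u(t) = C_1e^(-4t) + C_3e^(3t), v(t) = -3C_2e^(2t) - 2C_3e^(3t), w(t) = 2C_2e^(2t) + C_3e^(3t)

Coefficient matrix A = [[-4, -14, -21], [0, 6, 6], [0, -2, -1]].
det(A - λI) = 0 gives eigenvalues λ = -4, 2, 3.
For λ=-4: eigenvector (1,0,0).
For λ=2: eigenvector (0,-3,2).
For λ=3: eigenvector (1,-2,1).
General solution: C_1e^(-4t)(1,0,0) + C_2e^(2t)(0,-3,2) + C_3e^(3t)(1,-2,1).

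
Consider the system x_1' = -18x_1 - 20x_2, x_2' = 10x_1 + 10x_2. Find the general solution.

x_1(t) = 3K_1e^(-4t)sin(2t) + K_1e^(-4t)cos(2t) + K_2e^(-4t)sin(2t) - 3K_2e^(-4t)cos(2t), x_2(t) = -2K_1e^(-4t)sin(2t) - K_1e^(-4t)cos(2t) - K_2e^(-4t)sin(2t) + 2K_2e^(-4t)cos(2t)

Coefficient matrix A = [[-18, -20], [10, 10]].
Characteristic polynomial det(A - λI) = λ^2 + 8λ + 20 = 0.
Eigenvalues λ = -4 ± 2i (complex conjugate pair).
For λ=-4+2i: an eigenvector is (1,-1) - i(3,-2) = (1 - 3i, -1 + 2i).
A real fundamental pair from Re and Im of e^((-4+2i)t)v: X_1 = e^(-4t)(cos(2t)·(1,-1) + sin(2t)·(3,-2)), X_2 = e^(-4t)(sin(2t)·(1,-1) - cos(2t)·(3,-2)).
General solution: K_1X_1 + K_2X_2.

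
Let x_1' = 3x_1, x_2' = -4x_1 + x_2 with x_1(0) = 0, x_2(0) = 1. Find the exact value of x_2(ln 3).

A = [[3,0],[-4,1]]; eigenvalues λ = 1, 3.
Eigenvectors: (0,-1) for λ=1, (1,-2) for λ=3.
From the initial condition, c_1 = -1, c_2 = 0.
x_2(ln 3) = (-1)(3^1)(-1) + (0)(3^3)(-2) = 3.

3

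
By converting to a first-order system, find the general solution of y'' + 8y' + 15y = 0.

y(t) = c_1e^(-5t) + c_2e^(-3t)

Let x_1 = y, x_2 = y'. Then x_1' = x_2 and x_2' = -15x_1 - 8x_2.
A = [[0,1],[-15,-8]]; det(A-λI) = λ^2 + 8λ + 15.
Eigenvalues λ = -5, -3 with eigenvectors (1,-5), (1,-3).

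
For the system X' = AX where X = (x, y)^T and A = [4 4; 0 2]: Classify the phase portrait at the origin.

unstable node

A = [[4,4],[0,2]]; det(A-λI) = λ^2 - 6λ + 8.
λ = 2, 4: both positive.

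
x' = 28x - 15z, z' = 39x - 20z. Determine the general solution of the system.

x(t) = 2K_1e^(4t)sin(3t) - K_1e^(4t)cos(3t) - K_2e^(4t)sin(3t) - 2K_2e^(4t)cos(3t), z(t) = 3K_1e^(4t)sin(3t) - 2K_1e^(4t)cos(3t) - 2K_2e^(4t)sin(3t) - 3K_2e^(4t)cos(3t)

Coefficient matrix A = [[28, -15], [39, -20]].
Characteristic polynomial det(A - λI) = λ^2 - 8λ + 25 = 0.
Eigenvalues λ = 4 ± 3i (complex conjugate pair).
For λ=4+3i: an eigenvector is (-1,-2) - i(2,3) = (-1 - 2i, -2 - 3i).
A real fundamental pair from Re and Im of e^((4+3i)t)v: X_1 = e^(4t)(cos(3t)·(-1,-2) + sin(3t)·(2,3)), X_2 = e^(4t)(sin(3t)·(-1,-2) - cos(3t)·(2,3)).
General solution: K_1X_1 + K_2X_2.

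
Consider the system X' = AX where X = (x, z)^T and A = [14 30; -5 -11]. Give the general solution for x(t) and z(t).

Coefficient matrix A = [[14, 30], [-5, -11]].
Characteristic polynomial det(A - λI) = λ^2 - 3λ - 4 = 0.
Eigenvalues λ = -1, 4.
For λ=-1: (A-λI) row 1 is [15, 30], so an eigenvector is (-2, 1).
For λ=4: (A-λI) row 1 is [10, 30], so an eigenvector is (3, -1).
General solution: c_1e^(-t)(-2,1) + c_2e^(4t)(3,-1).

x(t) = -2c_1e^(-t) + 3c_2e^(4t), z(t) = c_1e^(-t) - c_2e^(4t)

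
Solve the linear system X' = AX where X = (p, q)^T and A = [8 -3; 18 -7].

p(t) = -C_1e^(2t) - C_2e^(-t), q(t) = -2C_1e^(2t) - 3C_2e^(-t)

Coefficient matrix A = [[8, -3], [18, -7]].
Characteristic polynomial det(A - λI) = λ^2 - λ - 2 = 0.
Eigenvalues λ = 2, -1.
For λ=2: (A-λI) row 1 is [6, -3], so an eigenvector is (-1, -2).
For λ=-1: (A-λI) row 1 is [9, -3], so an eigenvector is (-1, -3).
General solution: C_1e^(2t)(-1,-2) + C_2e^(-t)(-1,-3).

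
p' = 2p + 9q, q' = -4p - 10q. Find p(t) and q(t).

Coefficient matrix A = [[2, 9], [-4, -10]].
Characteristic polynomial det(A - λI) = λ^2 + 8λ + 16 = 0.
Single eigenvalue λ = -4 with algebraic multiplicity 2.
Eigenvector v = (-3,2); generalized eigenvector w with (A-λI)w=v is (-2,1).
General solution: e^(-4t)[K_1·v + K_2·(t·v + w)].

p(t) = -3K_1e^(-4t) - 3K_2te^(-4t) - 2K_2e^(-4t), q(t) = 2K_1e^(-4t) + 2K_2te^(-4t) + K_2e^(-4t)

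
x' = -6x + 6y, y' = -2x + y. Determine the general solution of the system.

x(t) = -2C_1e^(-3t) + 3C_2e^(-2t), y(t) = -C_1e^(-3t) + 2C_2e^(-2t)

Coefficient matrix A = [[-6, 6], [-2, 1]].
Characteristic polynomial det(A - λI) = λ^2 + 5λ + 6 = 0.
Eigenvalues λ = -3, -2.
For λ=-3: (A-λI) row 1 is [-3, 6], so an eigenvector is (-2, -1).
For λ=-2: (A-λI) row 1 is [-4, 6], so an eigenvector is (3, 2).
General solution: C_1e^(-3t)(-2,-1) + C_2e^(-2t)(3,2).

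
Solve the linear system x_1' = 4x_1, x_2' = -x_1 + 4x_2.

x_1(t) = C_2e^(4t), x_2(t) = -C_1e^(4t) - C_2te^(4t) + 2C_2e^(4t)

Coefficient matrix A = [[4, 0], [-1, 4]].
Characteristic polynomial det(A - λI) = λ^2 - 8λ + 16 = 0.
Single eigenvalue λ = 4 with algebraic multiplicity 2.
Eigenvector v = (0,-1); generalized eigenvector w with (A-λI)w=v is (1,2).
General solution: e^(4t)[C_1·v + C_2·(t·v + w)].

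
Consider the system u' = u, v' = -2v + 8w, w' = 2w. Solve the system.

Coefficient matrix A = [[1, 0, 0], [0, -2, 8], [0, 0, 2]].
det(A - λI) = 0 gives eigenvalues λ = 2, -2, 1.
For λ=2: eigenvector (0,2,1).
For λ=-2: eigenvector (0,1,0).
For λ=1: eigenvector (1,0,0).
General solution: c_1e^(2t)(0,2,1) + c_2e^(-2t)(0,1,0) + c_3e^(t)(1,0,0).

u(t) = c_3e^(t), v(t) = 2c_1e^(2t) + c_2e^(-2t), w(t) = c_1e^(2t)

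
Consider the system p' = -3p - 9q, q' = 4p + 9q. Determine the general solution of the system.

Coefficient matrix A = [[-3, -9], [4, 9]].
Characteristic polynomial det(A - λI) = λ^2 - 6λ + 9 = 0.
Single eigenvalue λ = 3 with algebraic multiplicity 2.
Eigenvector v = (-3,2); generalized eigenvector w with (A-λI)w=v is (-1,1).
General solution: e^(3t)[C_1·v + C_2·(t·v + w)].

p(t) = -3C_1e^(3t) - 3C_2te^(3t) - C_2e^(3t), q(t) = 2C_1e^(3t) + 2C_2te^(3t) + C_2e^(3t)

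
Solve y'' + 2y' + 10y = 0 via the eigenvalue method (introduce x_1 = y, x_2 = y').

y(t) = C_1e^(-t)cos(3t) + C_2e^(-t)sin(3t)

Let x_1 = y, x_2 = y'. Then x_1' = x_2 and x_2' = -10x_1 - 2x_2.
A = [[0,1],[-10,-2]]; det(A-λI) = λ^2 + 2λ + 10.
Eigenvalues λ = -1 ± 3i.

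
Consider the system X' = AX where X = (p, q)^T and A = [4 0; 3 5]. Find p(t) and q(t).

p(t) = -c_1e^(4t), q(t) = 3c_1e^(4t) + c_2e^(5t)

Coefficient matrix A = [[4, 0], [3, 5]].
Characteristic polynomial det(A - λI) = λ^2 - 9λ + 20 = 0.
Eigenvalues λ = 4, 5.
For λ=4: (A-λI) row 2 is [3, 1], so an eigenvector is (-1, 3).
For λ=5: (A-λI) row 1 is [-1, 0], so an eigenvector is (0, 1).
General solution: c_1e^(4t)(-1,3) + c_2e^(5t)(0,1).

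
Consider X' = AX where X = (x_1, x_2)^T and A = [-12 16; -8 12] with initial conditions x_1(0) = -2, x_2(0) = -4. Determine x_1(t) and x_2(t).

Coefficient matrix A = [[-12, 16], [-8, 12]].
Characteristic polynomial det(A - λI) = λ^2 - 16 = 0.
Eigenvalues λ = 4, -4.
For λ=4: (A-λI) row 1 is [-16, 16], so an eigenvector is (-1, -1).
For λ=-4: (A-λI) row 1 is [-8, 16], so an eigenvector is (-2, -1).
General solution: K_1e^(4t)(-1,-1) + K_2e^(-4t)(-2,-1).
Applying x_1(0)=-2, x_2(0)=-4 gives K_1=6, K_2=-2.

x_1(t) = -6e^(4t) + 4e^(-4t), x_2(t) = -6e^(4t) + 2e^(-4t)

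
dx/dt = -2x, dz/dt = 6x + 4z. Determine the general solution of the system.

Coefficient matrix A = [[-2, 0], [6, 4]].
Characteristic polynomial det(A - λI) = λ^2 - 2λ - 8 = 0.
Eigenvalues λ = -2, 4.
For λ=-2: (A-λI) row 2 is [6, 6], so an eigenvector is (1, -1).
For λ=4: (A-λI) row 1 is [-6, 0], so an eigenvector is (0, 1).
General solution: K_1e^(-2t)(1,-1) + K_2e^(4t)(0,1).

x(t) = K_1e^(-2t), z(t) = -K_1e^(-2t) + K_2e^(4t)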